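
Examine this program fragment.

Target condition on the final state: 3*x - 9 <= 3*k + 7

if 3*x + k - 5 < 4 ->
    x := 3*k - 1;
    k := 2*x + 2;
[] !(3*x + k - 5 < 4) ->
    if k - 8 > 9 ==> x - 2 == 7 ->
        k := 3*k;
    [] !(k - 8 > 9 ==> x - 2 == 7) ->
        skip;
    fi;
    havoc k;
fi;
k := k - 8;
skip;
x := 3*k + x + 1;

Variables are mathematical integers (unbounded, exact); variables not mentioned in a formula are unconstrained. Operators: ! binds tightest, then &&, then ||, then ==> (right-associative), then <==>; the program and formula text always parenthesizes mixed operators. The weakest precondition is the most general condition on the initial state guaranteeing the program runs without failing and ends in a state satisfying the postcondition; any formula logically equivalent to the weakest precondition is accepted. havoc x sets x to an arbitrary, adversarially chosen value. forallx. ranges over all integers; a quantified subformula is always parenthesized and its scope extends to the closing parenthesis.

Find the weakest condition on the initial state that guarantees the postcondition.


Working backward. After the program, the postcondition 3*x - 9 <= 3*k + 7 must hold; in canonical form it is 3*x <= 3*k + 16.
Before x := 3*k + x + 1: 6*k + 3*x <= 13
Before skip: 6*k + 3*x <= 13
Before k := k - 8: 6*k + 3*x <= 61
Then branch requires 45*k <= 64; else branch requires ((k > 17 ==> x == 9) ==> (forall k_1. 6*k_1 + 3*x <= 61)) && ((!(k > 17 ==> x == 9)) ==> (forall k_1. 6*k_1 + 3*x <= 61)).
Before the if: (k + 3*x < 9 ==> 45*k <= 64) && ((!(k + 3*x < 9)) ==> (((k > 17 ==> x == 9) ==> (forall k_1. 6*k_1 + 3*x <= 61)) && ((!(k > 17 ==> x == 9)) ==> (forall k_1. 6*k_1 + 3*x <= 61))))
Answer: WP = (k + 3*x < 9 ==> 45*k <= 64) && ((!(k + 3*x < 9)) ==> (((k > 17 ==> x == 9) ==> (forall k_1. 6*k_1 + 3*x <= 61)) && ((!(k > 17 ==> x == 9)) ==> (forall k_1. 6*k_1 + 3*x <= 61))))


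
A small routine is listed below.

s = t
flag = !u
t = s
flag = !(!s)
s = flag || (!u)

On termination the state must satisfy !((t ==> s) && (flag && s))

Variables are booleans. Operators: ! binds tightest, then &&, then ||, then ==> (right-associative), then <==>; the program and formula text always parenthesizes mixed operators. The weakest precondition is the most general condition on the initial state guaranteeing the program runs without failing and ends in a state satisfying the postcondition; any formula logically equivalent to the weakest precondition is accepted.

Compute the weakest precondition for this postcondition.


Working backward. After the program, the postcondition !((t ==> s) && (flag && s)) must hold; in canonical form it is !((t ==> s) && flag && s).
Before s := flag || (!u): !((t ==> (flag || (!u))) && flag && (flag || (!u)))
Before flag := !(!s): !((t ==> (s || (!u))) && s && (s || (!u)))
Before t := s: !((s ==> (s || (!u))) && s && (s || (!u)))
Before flag := !u: !((s ==> (s || (!u))) && s && (s || (!u)))
Before s := t: !((t ==> (t || (!u))) && t && (t || (!u)))
Answer: WP = !((t ==> (t || (!u))) && t && (t || (!u)))


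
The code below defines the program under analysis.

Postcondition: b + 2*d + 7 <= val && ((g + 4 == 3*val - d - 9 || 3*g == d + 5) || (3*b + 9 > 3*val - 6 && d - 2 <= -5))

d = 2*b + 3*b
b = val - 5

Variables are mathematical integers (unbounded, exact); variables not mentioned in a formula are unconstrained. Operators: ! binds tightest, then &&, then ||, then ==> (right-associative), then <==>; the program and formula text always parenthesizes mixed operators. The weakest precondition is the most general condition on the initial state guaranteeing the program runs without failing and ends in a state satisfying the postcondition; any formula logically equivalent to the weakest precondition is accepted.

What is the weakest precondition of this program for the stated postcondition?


Working backward. After the program, the postcondition b + 2*d + 7 <= val && ((g + 4 == 3*val - d - 9 || 3*g == d + 5) || (3*b + 9 > 3*val - 6 && d - 2 <= -5)) must hold; in canonical form it is b + 2*d <= val - 7 && (d + g == 3*val - 13 || 3*g == d + 5 || (3*b > 3*val - 15 && d <= -3)).
Before b := val - 5: 2*d <= -2 && (d + g == 3*val - 13 || 3*g == d + 5)
Before d := 2*b + 3*b: 10*b <= -2 && (5*b + g == 3*val - 13 || 3*g == 5*b + 5)
Answer: WP = 10*b <= -2 && (5*b + g == 3*val - 13 || 3*g == 5*b + 5)


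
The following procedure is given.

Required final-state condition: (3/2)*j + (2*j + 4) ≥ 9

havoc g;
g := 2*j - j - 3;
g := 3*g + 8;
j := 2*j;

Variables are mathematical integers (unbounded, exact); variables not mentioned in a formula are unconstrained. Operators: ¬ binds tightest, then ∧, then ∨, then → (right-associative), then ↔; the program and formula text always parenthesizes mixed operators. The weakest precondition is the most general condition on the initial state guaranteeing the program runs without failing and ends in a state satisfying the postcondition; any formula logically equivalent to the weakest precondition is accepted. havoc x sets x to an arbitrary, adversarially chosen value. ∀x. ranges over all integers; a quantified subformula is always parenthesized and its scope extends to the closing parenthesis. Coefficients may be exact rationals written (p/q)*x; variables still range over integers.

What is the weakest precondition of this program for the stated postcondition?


Working backward. After the program, the postcondition (3/2)*j + (2*j + 4) ≥ 9 must hold; in canonical form it is (7/2)*j ≥ 5.
Before j := 2*j: 7*j ≥ 5
Before g := 3*g + 8: 7*j ≥ 5
Before g := 2*j - j - 3: 7*j ≥ 5
Before havoc g: 7*j ≥ 5
Answer: WP = 7*j ≥ 5


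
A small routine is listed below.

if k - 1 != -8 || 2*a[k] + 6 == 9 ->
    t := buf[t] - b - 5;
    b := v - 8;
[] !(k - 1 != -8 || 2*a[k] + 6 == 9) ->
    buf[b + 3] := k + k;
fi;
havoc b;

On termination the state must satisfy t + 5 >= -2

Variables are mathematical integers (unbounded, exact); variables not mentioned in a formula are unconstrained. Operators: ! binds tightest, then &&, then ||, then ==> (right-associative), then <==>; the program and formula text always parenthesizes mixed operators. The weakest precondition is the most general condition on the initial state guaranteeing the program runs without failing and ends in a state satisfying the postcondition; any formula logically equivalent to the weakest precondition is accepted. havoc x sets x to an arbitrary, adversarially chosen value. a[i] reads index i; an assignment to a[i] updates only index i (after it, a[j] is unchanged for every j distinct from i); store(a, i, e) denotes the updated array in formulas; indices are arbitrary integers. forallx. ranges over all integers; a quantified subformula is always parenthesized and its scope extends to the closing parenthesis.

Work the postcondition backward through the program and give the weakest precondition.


Working backward. After the program, the postcondition t + 5 >= -2 must hold; in canonical form it is t >= -7.
Before havoc b: t >= -7
Then branch requires buf[t] >= b - 2; else branch requires t >= -7.
Before the if: ((k != -7 || 2*a[k] == 3) ==> buf[t] >= b - 2) && ((!(k != -7 || 2*a[k] == 3)) ==> t >= -7)
Answer: WP = ((k != -7 || 2*a[k] == 3) ==> buf[t] >= b - 2) && ((!(k != -7 || 2*a[k] == 3)) ==> t >= -7)


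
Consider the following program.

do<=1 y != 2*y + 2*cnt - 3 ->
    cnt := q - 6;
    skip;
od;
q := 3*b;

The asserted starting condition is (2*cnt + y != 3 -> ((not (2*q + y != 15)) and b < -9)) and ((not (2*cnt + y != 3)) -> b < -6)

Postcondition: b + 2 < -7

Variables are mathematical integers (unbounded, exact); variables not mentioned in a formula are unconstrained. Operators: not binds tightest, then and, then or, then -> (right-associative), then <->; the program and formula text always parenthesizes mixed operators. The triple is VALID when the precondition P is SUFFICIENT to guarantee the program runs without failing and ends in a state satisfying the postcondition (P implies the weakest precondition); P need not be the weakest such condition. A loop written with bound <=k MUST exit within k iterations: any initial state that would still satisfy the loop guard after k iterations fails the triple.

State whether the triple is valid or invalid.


Working backward. After the program, the postcondition b + 2 < -7 must hold; in canonical form it is b < -9.
Before q := 3*b: b < -9
Before the loop (bound <=1), unroll the exhaustion recursion (WP_0 = exit-now case; WP_j = one more guarded iteration, up to j = 1):
  WP_0: (not (2*cnt + y != 3)) and b < -9
  WP_1: (2*cnt + y != 3 -> ((not (2*q + y != 15)) and b < -9)) and ((not (2*cnt + y != 3)) -> b < -9)
So before the loop: (2*cnt + y != 3 -> ((not (2*q + y != 15)) and b < -9)) and ((not (2*cnt + y != 3)) -> b < -9)
The weakest precondition is (2*cnt + y != 3 -> ((not (2*q + y != 15)) and b < -9)) and ((not (2*cnt + y != 3)) -> b < -9).
Check whether (2*cnt + y != 3 -> ((not (2*q + y != 15)) and b < -9)) and ((not (2*cnt + y != 3)) -> b < -6) implies it.
Countermodel: at the initial state b = -9, cnt = 0, q = 0, y = 3, the precondition holds but the weakest precondition fails.
Answer: invalid


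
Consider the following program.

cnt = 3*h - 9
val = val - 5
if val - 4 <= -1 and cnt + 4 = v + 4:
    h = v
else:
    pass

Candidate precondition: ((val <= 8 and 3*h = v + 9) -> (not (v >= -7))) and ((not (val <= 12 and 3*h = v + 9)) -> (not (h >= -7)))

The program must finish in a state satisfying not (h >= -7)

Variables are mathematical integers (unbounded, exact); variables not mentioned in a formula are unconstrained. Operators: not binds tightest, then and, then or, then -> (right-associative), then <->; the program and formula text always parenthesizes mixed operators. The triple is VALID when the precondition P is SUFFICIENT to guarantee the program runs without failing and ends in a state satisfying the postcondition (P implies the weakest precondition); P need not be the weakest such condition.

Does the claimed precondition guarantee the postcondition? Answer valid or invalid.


Working backward. After the program, not (h >= -7) must hold.
Then branch requires not (v >= -7); else branch requires not (h >= -7).
Before the if: ((val <= 3 and cnt = v) -> (not (v >= -7))) and ((not (val <= 3 and cnt = v)) -> (not (h >= -7)))
Before val := val - 5: ((val <= 8 and cnt = v) -> (not (v >= -7))) and ((not (val <= 8 and cnt = v)) -> (not (h >= -7)))
Before cnt := 3*h - 9: ((val <= 8 and 3*h = v + 9) -> (not (v >= -7))) and ((not (val <= 8 and 3*h = v + 9)) -> (not (h >= -7)))
The weakest precondition is ((val <= 8 and 3*h = v + 9) -> (not (v >= -7))) and ((not (val <= 8 and 3*h = v + 9)) -> (not (h >= -7))).
Check whether ((val <= 8 and 3*h = v + 9) -> (not (v >= -7))) and ((not (val <= 12 and 3*h = v + 9)) -> (not (h >= -7))) implies it.
Countermodel: at the initial state h = -7, v = -30, val = 9, the precondition holds but the weakest precondition fails.
Answer: invalid


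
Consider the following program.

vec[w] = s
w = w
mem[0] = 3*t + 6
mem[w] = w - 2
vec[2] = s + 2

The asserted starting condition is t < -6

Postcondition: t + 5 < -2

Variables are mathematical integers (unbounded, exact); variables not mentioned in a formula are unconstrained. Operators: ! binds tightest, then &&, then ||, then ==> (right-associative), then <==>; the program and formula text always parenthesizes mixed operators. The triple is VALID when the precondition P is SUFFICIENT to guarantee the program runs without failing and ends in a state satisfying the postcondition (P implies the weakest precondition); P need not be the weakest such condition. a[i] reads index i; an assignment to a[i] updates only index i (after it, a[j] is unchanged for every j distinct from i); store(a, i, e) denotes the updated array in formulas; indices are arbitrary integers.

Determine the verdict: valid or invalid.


Working backward. After the program, the postcondition t + 5 < -2 must hold; in canonical form it is t < -7.
Before vec[2] := s + 2: t < -7
Before mem[w] := w - 2: t < -7
Before mem[0] := 3*t + 6: t < -7
Before w := w: t < -7
Before vec[w] := s: t < -7
The weakest precondition is t < -7.
Check whether t < -6 implies it.
Countermodel: at the initial state t = -7, the precondition holds but the weakest precondition fails.
Answer: invalid


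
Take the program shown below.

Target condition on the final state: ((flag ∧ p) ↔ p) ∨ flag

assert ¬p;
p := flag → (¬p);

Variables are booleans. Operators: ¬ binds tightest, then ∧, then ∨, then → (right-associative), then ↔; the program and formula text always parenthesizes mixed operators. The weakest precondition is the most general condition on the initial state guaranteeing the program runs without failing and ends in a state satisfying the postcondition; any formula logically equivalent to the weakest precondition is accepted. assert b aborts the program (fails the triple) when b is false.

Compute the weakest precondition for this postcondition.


Working backward. After the program, ((flag ∧ p) ↔ p) ∨ flag must hold.
Before p := flag → (¬p): ((flag ∧ (flag → (¬p))) ↔ (flag → (¬p))) ∨ flag
Before assert ¬p: (¬p) ∧ (((flag ∧ (flag → (¬p))) ↔ (flag → (¬p))) ∨ flag)
Answer: WP = (¬p) ∧ (((flag ∧ (flag → (¬p))) ↔ (flag → (¬p))) ∨ flag)


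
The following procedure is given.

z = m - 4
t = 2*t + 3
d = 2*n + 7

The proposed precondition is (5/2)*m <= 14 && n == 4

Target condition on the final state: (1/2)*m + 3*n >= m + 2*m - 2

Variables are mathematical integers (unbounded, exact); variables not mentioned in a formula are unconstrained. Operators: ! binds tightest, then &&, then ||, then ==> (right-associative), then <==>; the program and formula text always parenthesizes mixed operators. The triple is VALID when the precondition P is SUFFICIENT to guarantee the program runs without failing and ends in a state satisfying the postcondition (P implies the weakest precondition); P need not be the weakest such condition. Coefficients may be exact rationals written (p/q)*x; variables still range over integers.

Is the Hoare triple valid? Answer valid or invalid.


Working backward. After the program, the postcondition (1/2)*m + 3*n >= m + 2*m - 2 must hold; in canonical form it is 3*n >= (5/2)*m - 2.
Before d := 2*n + 7: 3*n >= (5/2)*m - 2
Before t := 2*t + 3: 3*n >= (5/2)*m - 2
Before z := m - 4: 3*n >= (5/2)*m - 2
The weakest precondition is 3*n >= (5/2)*m - 2.
Check whether (5/2)*m <= 14 && n == 4 implies it.
Every state satisfying the precondition satisfies the weakest precondition: the implication holds.
Answer: valid


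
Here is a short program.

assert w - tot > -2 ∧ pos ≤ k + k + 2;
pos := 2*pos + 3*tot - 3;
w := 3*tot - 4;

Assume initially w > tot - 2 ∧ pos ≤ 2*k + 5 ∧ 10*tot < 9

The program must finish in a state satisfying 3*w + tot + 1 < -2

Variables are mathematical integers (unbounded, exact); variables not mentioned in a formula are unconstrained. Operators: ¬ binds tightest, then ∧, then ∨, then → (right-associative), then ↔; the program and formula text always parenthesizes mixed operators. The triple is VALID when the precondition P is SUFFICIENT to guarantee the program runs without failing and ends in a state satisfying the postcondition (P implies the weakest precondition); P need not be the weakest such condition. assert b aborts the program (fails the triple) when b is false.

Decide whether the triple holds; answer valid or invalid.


Working backward. After the program, the postcondition 3*w + tot + 1 < -2 must hold; in canonical form it is tot + 3*w < -3.
Before w := 3*tot - 4: 10*tot < 9
Before pos := 2*pos + 3*tot - 3: 10*tot < 9
Before assert w - tot > -2 ∧ pos ≤ k + k + 2: w > tot - 2 ∧ pos ≤ 2*k + 2 ∧ 10*tot < 9
The weakest precondition is w > tot - 2 ∧ pos ≤ 2*k + 2 ∧ 10*tot < 9.
Check whether w > tot - 2 ∧ pos ≤ 2*k + 5 ∧ 10*tot < 9 implies it.
Countermodel: at the initial state k = -1, pos = 1, tot = 0, w = -1, the precondition holds but the weakest precondition fails.
Answer: invalid


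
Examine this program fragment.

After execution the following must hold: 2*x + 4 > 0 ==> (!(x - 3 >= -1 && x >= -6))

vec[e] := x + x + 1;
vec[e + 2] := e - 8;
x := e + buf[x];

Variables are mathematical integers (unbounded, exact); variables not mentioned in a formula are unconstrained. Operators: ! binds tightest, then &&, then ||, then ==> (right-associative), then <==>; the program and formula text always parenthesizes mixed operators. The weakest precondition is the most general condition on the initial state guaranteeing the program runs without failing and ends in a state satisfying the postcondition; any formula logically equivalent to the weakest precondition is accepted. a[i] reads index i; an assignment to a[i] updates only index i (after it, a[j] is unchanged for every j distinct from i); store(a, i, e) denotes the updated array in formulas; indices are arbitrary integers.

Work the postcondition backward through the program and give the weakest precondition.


Working backward. After the program, the postcondition 2*x + 4 > 0 ==> (!(x - 3 >= -1 && x >= -6)) must hold; in canonical form it is 2*x > -4 ==> (!(x >= 2 && x >= -6)).
Before x := e + buf[x]: 2*buf[x] + 2*e > -4 ==> (!(buf[x] + e >= 2 && buf[x] + e >= -6))
Before vec[e + 2] := e - 8: 2*buf[x] + 2*e > -4 ==> (!(buf[x] + e >= 2 && buf[x] + e >= -6))
Before vec[e] := x + x + 1: 2*buf[x] + 2*e > -4 ==> (!(buf[x] + e >= 2 && buf[x] + e >= -6))
Answer: WP = 2*buf[x] + 2*e > -4 ==> (!(buf[x] + e >= 2 && buf[x] + e >= -6))


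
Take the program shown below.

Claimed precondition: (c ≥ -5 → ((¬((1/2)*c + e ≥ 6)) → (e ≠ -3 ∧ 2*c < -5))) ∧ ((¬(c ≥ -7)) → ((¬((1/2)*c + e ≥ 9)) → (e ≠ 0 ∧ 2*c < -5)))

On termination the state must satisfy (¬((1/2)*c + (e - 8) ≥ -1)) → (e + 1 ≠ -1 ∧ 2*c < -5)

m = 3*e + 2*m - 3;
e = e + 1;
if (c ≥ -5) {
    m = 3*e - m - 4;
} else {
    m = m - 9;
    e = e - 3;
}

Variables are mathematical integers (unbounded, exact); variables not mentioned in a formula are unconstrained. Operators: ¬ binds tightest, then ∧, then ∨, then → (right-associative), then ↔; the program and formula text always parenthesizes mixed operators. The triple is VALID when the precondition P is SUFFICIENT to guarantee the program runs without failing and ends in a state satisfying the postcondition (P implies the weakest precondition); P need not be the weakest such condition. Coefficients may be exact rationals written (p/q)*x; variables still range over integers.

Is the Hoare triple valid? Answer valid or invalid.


Working backward. After the program, the postcondition (¬((1/2)*c + (e - 8) ≥ -1)) → (e + 1 ≠ -1 ∧ 2*c < -5) must hold; in canonical form it is (¬((1/2)*c + e ≥ 7)) → (e ≠ -2 ∧ 2*c < -5).
Then branch requires (¬((1/2)*c + e ≥ 7)) → (e ≠ -2 ∧ 2*c < -5); else branch requires (¬((1/2)*c + e ≥ 10)) → (e ≠ 1 ∧ 2*c < -5).
Before the if: (c ≥ -5 → ((¬((1/2)*c + e ≥ 7)) → (e ≠ -2 ∧ 2*c < -5))) ∧ ((¬(c ≥ -5)) → ((¬((1/2)*c + e ≥ 10)) → (e ≠ 1 ∧ 2*c < -5)))
Before e := e + 1: (c ≥ -5 → ((¬((1/2)*c + e ≥ 6)) → (e ≠ -3 ∧ 2*c < -5))) ∧ ((¬(c ≥ -5)) → ((¬((1/2)*c + e ≥ 9)) → (e ≠ 0 ∧ 2*c < -5)))
Before m := 3*e + 2*m - 3: (c ≥ -5 → ((¬((1/2)*c + e ≥ 6)) → (e ≠ -3 ∧ 2*c < -5))) ∧ ((¬(c ≥ -5)) → ((¬((1/2)*c + e ≥ 9)) → (e ≠ 0 ∧ 2*c < -5)))
The weakest precondition is (c ≥ -5 → ((¬((1/2)*c + e ≥ 6)) → (e ≠ -3 ∧ 2*c < -5))) ∧ ((¬(c ≥ -5)) → ((¬((1/2)*c + e ≥ 9)) → (e ≠ 0 ∧ 2*c < -5))).
Check whether (c ≥ -5 → ((¬((1/2)*c + e ≥ 6)) → (e ≠ -3 ∧ 2*c < -5))) ∧ ((¬(c ≥ -7)) → ((¬((1/2)*c + e ≥ 9)) → (e ≠ 0 ∧ 2*c < -5))) implies it.
Countermodel: at the initial state c = -6, e = 0, the precondition holds but the weakest precondition fails.
Answer: invalid


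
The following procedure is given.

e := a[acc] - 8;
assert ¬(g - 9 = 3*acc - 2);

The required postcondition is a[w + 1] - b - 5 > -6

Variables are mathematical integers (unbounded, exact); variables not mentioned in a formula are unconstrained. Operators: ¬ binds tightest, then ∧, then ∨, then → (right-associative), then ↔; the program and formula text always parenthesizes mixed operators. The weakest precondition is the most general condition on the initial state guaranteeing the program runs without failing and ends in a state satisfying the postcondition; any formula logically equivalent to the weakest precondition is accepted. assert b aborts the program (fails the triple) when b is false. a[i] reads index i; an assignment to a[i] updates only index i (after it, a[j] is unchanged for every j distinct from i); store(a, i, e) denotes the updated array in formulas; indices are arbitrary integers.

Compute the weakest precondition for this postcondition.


Working backward. After the program, the postcondition a[w + 1] - b - 5 > -6 must hold; in canonical form it is a[w + 1] > b - 1.
Before assert ¬(g - 9 = 3*acc - 2): (¬(g = 3*acc + 7)) ∧ a[w + 1] > b - 1
Before e := a[acc] - 8: (¬(g = 3*acc + 7)) ∧ a[w + 1] > b - 1
Answer: WP = (¬(g = 3*acc + 7)) ∧ a[w + 1] > b - 1


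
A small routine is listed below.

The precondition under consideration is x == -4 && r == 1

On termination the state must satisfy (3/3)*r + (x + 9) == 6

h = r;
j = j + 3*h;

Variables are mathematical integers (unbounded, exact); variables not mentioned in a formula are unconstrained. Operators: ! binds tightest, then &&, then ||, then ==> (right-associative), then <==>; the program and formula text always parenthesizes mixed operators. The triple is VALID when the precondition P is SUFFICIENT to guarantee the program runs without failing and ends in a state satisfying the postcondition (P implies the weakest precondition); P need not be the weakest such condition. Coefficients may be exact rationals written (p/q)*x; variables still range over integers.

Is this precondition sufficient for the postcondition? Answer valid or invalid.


Working backward. After the program, the postcondition (3/3)*r + (x + 9) == 6 must hold; in canonical form it is r + x == -3.
Before j := j + 3*h: r + x == -3
Before h := r: r + x == -3
The weakest precondition is r + x == -3.
Check whether x == -4 && r == 1 implies it.
Every state satisfying the precondition satisfies the weakest precondition: the implication holds.
Answer: valid


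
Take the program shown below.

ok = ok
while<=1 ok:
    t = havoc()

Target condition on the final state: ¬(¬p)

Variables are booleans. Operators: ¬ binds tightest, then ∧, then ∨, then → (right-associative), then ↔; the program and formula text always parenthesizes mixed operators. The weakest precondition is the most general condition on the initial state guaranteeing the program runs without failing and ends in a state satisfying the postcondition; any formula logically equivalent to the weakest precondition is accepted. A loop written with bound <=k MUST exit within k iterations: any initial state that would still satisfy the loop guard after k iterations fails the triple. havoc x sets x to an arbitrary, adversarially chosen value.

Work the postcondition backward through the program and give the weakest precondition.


Working backward. After the program, the postcondition ¬(¬p) must hold; in canonical form it is p.
Before the loop (bound <=1), unroll the exhaustion recursion (WP_0 = exit-now case; WP_j = one more guarded iteration, up to j = 1):
  WP_0: (¬ok) ∧ p
  WP_1: (ok → ((¬ok) ∧ p)) ∧ ((¬ok) → p)
So before the loop: (ok → ((¬ok) ∧ p)) ∧ ((¬ok) → p)
Before ok := ok: (ok → ((¬ok) ∧ p)) ∧ ((¬ok) → p)
Answer: WP = (ok → ((¬ok) ∧ p)) ∧ ((¬ok) → p)


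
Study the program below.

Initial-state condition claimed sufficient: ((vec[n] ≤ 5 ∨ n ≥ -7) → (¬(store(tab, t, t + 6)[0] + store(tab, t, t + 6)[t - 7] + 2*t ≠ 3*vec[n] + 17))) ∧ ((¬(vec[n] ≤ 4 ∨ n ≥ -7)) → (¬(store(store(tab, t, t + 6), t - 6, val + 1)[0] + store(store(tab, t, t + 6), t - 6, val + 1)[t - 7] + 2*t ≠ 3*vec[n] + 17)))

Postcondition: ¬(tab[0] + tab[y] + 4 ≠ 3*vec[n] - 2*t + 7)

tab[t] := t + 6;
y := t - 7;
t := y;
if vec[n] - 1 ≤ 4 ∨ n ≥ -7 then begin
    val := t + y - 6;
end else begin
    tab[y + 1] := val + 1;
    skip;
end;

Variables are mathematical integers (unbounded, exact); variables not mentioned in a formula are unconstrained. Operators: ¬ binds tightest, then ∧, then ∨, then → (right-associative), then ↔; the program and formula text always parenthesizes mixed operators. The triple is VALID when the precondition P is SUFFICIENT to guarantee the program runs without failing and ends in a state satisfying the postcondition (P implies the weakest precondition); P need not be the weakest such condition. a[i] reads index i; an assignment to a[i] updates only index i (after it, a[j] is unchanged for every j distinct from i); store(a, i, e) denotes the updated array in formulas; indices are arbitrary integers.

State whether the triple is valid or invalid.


Working backward. After the program, the postcondition ¬(tab[0] + tab[y] + 4 ≠ 3*vec[n] - 2*t + 7) must hold; in canonical form it is ¬(tab[0] + tab[y] + 2*t ≠ 3*vec[n] + 3).
Then branch requires ¬(tab[0] + tab[y] + 2*t ≠ 3*vec[n] + 3); else branch requires ¬(store(tab, y + 1, val + 1)[0] + store(tab, y + 1, val + 1)[y] + 2*t ≠ 3*vec[n] + 3).
Before the if: ((vec[n] ≤ 5 ∨ n ≥ -7) → (¬(tab[0] + tab[y] + 2*t ≠ 3*vec[n] + 3))) ∧ ((¬(vec[n] ≤ 5 ∨ n ≥ -7)) → (¬(store(tab, y + 1, val + 1)[0] + store(tab, y + 1, val + 1)[y] + 2*t ≠ 3*vec[n] + 3)))
Before t := y: ((vec[n] ≤ 5 ∨ n ≥ -7) → (¬(tab[0] + tab[y] + 2*y ≠ 3*vec[n] + 3))) ∧ ((¬(vec[n] ≤ 5 ∨ n ≥ -7)) → (¬(store(tab, y + 1, val + 1)[0] + store(tab, y + 1, val + 1)[y] + 2*y ≠ 3*vec[n] + 3)))
Before y := t - 7: ((vec[n] ≤ 5 ∨ n ≥ -7) → (¬(tab[0] + tab[t - 7] + 2*t ≠ 3*vec[n] + 17))) ∧ ((¬(vec[n] ≤ 5 ∨ n ≥ -7)) → (¬(store(tab, t - 6, val + 1)[0] + store(tab, t - 6, val + 1)[t - 7] + 2*t ≠ 3*vec[n] + 17)))
Before tab[t] := t + 6: ((vec[n] ≤ 5 ∨ n ≥ -7) → (¬(store(tab, t, t + 6)[0] + store(tab, t, t + 6)[t - 7] + 2*t ≠ 3*vec[n] + 17))) ∧ ((¬(vec[n] ≤ 5 ∨ n ≥ -7)) → (¬(store(store(tab, t, t + 6), t - 6, val + 1)[0] + store(store(tab, t, t + 6), t - 6, val + 1)[t - 7] + 2*t ≠ 3*vec[n] + 17)))
The weakest precondition is ((vec[n] ≤ 5 ∨ n ≥ -7) → (¬(store(tab, t, t + 6)[0] + store(tab, t, t + 6)[t - 7] + 2*t ≠ 3*vec[n] + 17))) ∧ ((¬(vec[n] ≤ 5 ∨ n ≥ -7)) → (¬(store(store(tab, t, t + 6), t - 6, val + 1)[0] + store(store(tab, t, t + 6), t - 6, val + 1)[t - 7] + 2*t ≠ 3*vec[n] + 17))).
Check whether ((vec[n] ≤ 5 ∨ n ≥ -7) → (¬(store(tab, t, t + 6)[0] + store(tab, t, t + 6)[t - 7] + 2*t ≠ 3*vec[n] + 17))) ∧ ((¬(vec[n] ≤ 4 ∨ n ≥ -7)) → (¬(store(store(tab, t, t + 6), t - 6, val + 1)[0] + store(store(tab, t, t + 6), t - 6, val + 1)[t - 7] + 2*t ≠ 3*vec[n] + 17))) implies it.
Every state satisfying the precondition satisfies the weakest precondition: the implication holds.
Answer: valid


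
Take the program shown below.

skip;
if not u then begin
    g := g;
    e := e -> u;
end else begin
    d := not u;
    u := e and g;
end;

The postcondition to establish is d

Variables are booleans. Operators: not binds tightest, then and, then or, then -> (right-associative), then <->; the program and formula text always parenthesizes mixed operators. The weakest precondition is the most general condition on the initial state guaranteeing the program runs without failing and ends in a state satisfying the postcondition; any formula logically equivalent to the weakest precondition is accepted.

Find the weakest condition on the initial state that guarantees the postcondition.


Working backward. After the program, d must hold.
Then branch requires d; else branch requires not u.
Before the if: ((not u) -> d) and (u -> (not u))
Before skip: ((not u) -> d) and (u -> (not u))
Answer: WP = ((not u) -> d) and (u -> (not u))


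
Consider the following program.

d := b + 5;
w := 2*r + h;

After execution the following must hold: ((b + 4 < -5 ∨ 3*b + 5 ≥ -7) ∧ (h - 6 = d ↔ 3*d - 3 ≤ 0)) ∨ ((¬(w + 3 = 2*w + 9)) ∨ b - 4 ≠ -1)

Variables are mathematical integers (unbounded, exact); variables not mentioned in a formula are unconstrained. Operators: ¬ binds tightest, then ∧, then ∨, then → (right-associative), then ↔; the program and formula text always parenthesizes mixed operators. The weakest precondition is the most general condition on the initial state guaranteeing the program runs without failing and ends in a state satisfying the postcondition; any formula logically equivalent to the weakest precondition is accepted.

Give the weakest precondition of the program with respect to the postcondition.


Working backward. After the program, the postcondition ((b + 4 < -5 ∨ 3*b + 5 ≥ -7) ∧ (h - 6 = d ↔ 3*d - 3 ≤ 0)) ∨ ((¬(w + 3 = 2*w + 9)) ∨ b - 4 ≠ -1) must hold; in canonical form it is ((b < -9 ∨ 3*b ≥ -12) ∧ (h = d + 6 ↔ 3*d ≤ 3)) ∨ (¬(w = -6)) ∨ b ≠ 3.
Before w := 2*r + h: ((b < -9 ∨ 3*b ≥ -12) ∧ (h = d + 6 ↔ 3*d ≤ 3)) ∨ (¬(h + 2*r = -6)) ∨ b ≠ 3
Before d := b + 5: ((b < -9 ∨ 3*b ≥ -12) ∧ (h = b + 11 ↔ 3*b ≤ -12)) ∨ (¬(h + 2*r = -6)) ∨ b ≠ 3
Answer: WP = ((b < -9 ∨ 3*b ≥ -12) ∧ (h = b + 11 ↔ 3*b ≤ -12)) ∨ (¬(h + 2*r = -6)) ∨ b ≠ 3


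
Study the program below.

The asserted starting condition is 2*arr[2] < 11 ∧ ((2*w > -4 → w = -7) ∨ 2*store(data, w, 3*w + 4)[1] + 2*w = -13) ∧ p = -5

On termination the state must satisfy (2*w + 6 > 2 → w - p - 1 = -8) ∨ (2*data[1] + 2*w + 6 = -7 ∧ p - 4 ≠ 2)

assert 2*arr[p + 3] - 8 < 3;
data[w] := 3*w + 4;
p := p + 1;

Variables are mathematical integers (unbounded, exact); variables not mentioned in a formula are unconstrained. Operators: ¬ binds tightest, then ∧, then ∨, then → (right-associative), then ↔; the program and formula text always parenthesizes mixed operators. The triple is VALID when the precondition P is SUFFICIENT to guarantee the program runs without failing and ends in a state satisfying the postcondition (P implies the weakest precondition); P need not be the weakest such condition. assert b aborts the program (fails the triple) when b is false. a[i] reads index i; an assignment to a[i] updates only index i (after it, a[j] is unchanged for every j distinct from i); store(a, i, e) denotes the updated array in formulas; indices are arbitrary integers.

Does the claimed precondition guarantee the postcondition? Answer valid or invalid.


Working backward. After the program, the postcondition (2*w + 6 > 2 → w - p - 1 = -8) ∨ (2*data[1] + 2*w + 6 = -7 ∧ p - 4 ≠ 2) must hold; in canonical form it is (2*w > -4 → w = p - 7) ∨ (2*data[1] + 2*w = -13 ∧ p ≠ 6).
Before p := p + 1: (2*w > -4 → w = p - 6) ∨ (2*data[1] + 2*w = -13 ∧ p ≠ 5)
Before data[w] := 3*w + 4: (2*w > -4 → w = p - 6) ∨ (2*store(data, w, 3*w + 4)[1] + 2*w = -13 ∧ p ≠ 5)
Before assert 2*arr[p + 3] - 8 < 3: 2*arr[p + 3] < 11 ∧ ((2*w > -4 → w = p - 6) ∨ (2*store(data, w, 3*w + 4)[1] + 2*w = -13 ∧ p ≠ 5))
The weakest precondition is 2*arr[p + 3] < 11 ∧ ((2*w > -4 → w = p - 6) ∨ (2*store(data, w, 3*w + 4)[1] + 2*w = -13 ∧ p ≠ 5)).
Check whether 2*arr[2] < 11 ∧ ((2*w > -4 → w = -7) ∨ 2*store(data, w, 3*w + 4)[1] + 2*w = -13) ∧ p = -5 implies it.
Countermodel: at the initial state arr = {[-2] = 6, [1] = 0, [2] = 0, elsewhere 0}, data = {[-2] = 0, [1] = 0, [2] = 0, elsewhere 0}, p = -5, w = -2, the precondition holds but the weakest precondition fails.
Answer: invalid


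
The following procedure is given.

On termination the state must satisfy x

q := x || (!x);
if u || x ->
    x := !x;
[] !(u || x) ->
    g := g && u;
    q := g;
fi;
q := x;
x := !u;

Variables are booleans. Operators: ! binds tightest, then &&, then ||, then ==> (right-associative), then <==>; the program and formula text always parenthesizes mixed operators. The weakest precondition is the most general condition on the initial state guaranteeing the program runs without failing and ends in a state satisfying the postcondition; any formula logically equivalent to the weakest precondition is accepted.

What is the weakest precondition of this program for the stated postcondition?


Working backward. After the program, x must hold.
Before x := !u: !u
Before q := x: !u
Then branch requires !u; else branch requires !u.
Before the if: ((u || x) ==> (!u)) && ((!(u || x)) ==> (!u))
Before q := x || (!x): ((u || x) ==> (!u)) && ((!(u || x)) ==> (!u))
Answer: WP = ((u || x) ==> (!u)) && ((!(u || x)) ==> (!u))


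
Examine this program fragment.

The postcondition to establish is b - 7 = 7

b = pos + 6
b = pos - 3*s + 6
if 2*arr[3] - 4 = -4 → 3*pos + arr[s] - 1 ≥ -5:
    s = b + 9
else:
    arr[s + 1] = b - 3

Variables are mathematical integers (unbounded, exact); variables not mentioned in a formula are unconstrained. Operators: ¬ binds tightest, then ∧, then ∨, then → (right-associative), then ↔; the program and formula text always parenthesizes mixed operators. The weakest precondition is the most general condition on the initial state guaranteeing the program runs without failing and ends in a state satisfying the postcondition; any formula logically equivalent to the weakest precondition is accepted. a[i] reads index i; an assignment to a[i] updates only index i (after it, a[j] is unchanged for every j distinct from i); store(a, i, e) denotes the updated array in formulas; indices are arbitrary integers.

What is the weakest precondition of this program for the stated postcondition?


Working backward. After the program, the postcondition b - 7 = 7 must hold; in canonical form it is b = 14.
Then branch requires b = 14; else branch requires b = 14.
Before the if: ((2*arr[3] = 0 → arr[s] + 3*pos ≥ -4) → b = 14) ∧ ((¬(2*arr[3] = 0 → arr[s] + 3*pos ≥ -4)) → b = 14)
Before b := pos - 3*s + 6: ((2*arr[3] = 0 → arr[s] + 3*pos ≥ -4) → pos = 3*s + 8) ∧ ((¬(2*arr[3] = 0 → arr[s] + 3*pos ≥ -4)) → pos = 3*s + 8)
Before b := pos + 6: ((2*arr[3] = 0 → arr[s] + 3*pos ≥ -4) → pos = 3*s + 8) ∧ ((¬(2*arr[3] = 0 → arr[s] + 3*pos ≥ -4)) → pos = 3*s + 8)
Answer: WP = ((2*arr[3] = 0 → arr[s] + 3*pos ≥ -4) → pos = 3*s + 8) ∧ ((¬(2*arr[3] = 0 → arr[s] + 3*pos ≥ -4)) → pos = 3*s + 8)


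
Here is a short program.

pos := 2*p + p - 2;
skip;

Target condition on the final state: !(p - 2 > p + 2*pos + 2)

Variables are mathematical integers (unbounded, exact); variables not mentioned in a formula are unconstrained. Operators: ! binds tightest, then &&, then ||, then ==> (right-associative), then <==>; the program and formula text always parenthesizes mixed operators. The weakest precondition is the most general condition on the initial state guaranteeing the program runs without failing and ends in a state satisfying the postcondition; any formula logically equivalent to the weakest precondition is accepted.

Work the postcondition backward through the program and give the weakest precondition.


Working backward. After the program, the postcondition !(p - 2 > p + 2*pos + 2) must hold; in canonical form it is !(2*pos < -4).
Before skip: !(2*pos < -4)
Before pos := 2*p + p - 2: !(6*p < 0)
Answer: WP = !(6*p < 0)


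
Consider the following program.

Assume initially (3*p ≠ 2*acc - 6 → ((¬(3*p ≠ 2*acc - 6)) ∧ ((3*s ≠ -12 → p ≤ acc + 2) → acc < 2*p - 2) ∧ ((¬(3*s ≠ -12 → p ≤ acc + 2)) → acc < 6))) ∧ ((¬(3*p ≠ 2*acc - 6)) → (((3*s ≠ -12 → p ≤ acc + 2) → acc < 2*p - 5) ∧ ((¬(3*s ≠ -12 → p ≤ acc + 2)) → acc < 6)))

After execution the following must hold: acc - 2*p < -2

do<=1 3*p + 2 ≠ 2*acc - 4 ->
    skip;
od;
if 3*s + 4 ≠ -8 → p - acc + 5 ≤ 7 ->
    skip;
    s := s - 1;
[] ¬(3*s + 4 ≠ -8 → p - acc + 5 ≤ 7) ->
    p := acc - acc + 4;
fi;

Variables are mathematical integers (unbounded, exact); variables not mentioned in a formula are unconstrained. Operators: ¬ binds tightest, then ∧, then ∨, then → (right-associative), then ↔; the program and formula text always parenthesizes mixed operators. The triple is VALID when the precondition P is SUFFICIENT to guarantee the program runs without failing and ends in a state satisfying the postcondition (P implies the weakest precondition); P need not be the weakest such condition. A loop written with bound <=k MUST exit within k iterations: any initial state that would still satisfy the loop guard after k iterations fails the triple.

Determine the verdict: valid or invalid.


Working backward. After the program, the postcondition acc - 2*p < -2 must hold; in canonical form it is acc < 2*p - 2.
Then branch requires acc < 2*p - 2; else branch requires acc < 6.
Before the if: ((3*s ≠ -12 → p ≤ acc + 2) → acc < 2*p - 2) ∧ ((¬(3*s ≠ -12 → p ≤ acc + 2)) → acc < 6)
Before the loop (bound <=1), unroll the exhaustion recursion (WP_0 = exit-now case; WP_j = one more guarded iteration, up to j = 1):
  WP_0: (¬(3*p ≠ 2*acc - 6)) ∧ ((3*s ≠ -12 → p ≤ acc + 2) → acc < 2*p - 2) ∧ ((¬(3*s ≠ -12 → p ≤ acc + 2)) → acc < 6)
  WP_1: (3*p ≠ 2*acc - 6 → ((¬(3*p ≠ 2*acc - 6)) ∧ ((3*s ≠ -12 → p ≤ acc + 2) → acc < 2*p - 2) ∧ ((¬(3*s ≠ -12 → p ≤ acc + 2)) → acc < 6))) ∧ ((¬(3*p ≠ 2*acc - 6)) → (((3*s ≠ -12 → p ≤ acc + 2) → acc < 2*p - 2) ∧ ((¬(3*s ≠ -12 → p ≤ acc + 2)) → acc < 6)))
So before the loop: (3*p ≠ 2*acc - 6 → ((¬(3*p ≠ 2*acc - 6)) ∧ ((3*s ≠ -12 → p ≤ acc + 2) → acc < 2*p - 2) ∧ ((¬(3*s ≠ -12 → p ≤ acc + 2)) → acc < 6))) ∧ ((¬(3*p ≠ 2*acc - 6)) → (((3*s ≠ -12 → p ≤ acc + 2) → acc < 2*p - 2) ∧ ((¬(3*s ≠ -12 → p ≤ acc + 2)) → acc < 6)))
The weakest precondition is (3*p ≠ 2*acc - 6 → ((¬(3*p ≠ 2*acc - 6)) ∧ ((3*s ≠ -12 → p ≤ acc + 2) → acc < 2*p - 2) ∧ ((¬(3*s ≠ -12 → p ≤ acc + 2)) → acc < 6))) ∧ ((¬(3*p ≠ 2*acc - 6)) → (((3*s ≠ -12 → p ≤ acc + 2) → acc < 2*p - 2) ∧ ((¬(3*s ≠ -12 → p ≤ acc + 2)) → acc < 6))).
Check whether (3*p ≠ 2*acc - 6 → ((¬(3*p ≠ 2*acc - 6)) ∧ ((3*s ≠ -12 → p ≤ acc + 2) → acc < 2*p - 2) ∧ ((¬(3*s ≠ -12 → p ≤ acc + 2)) → acc < 6))) ∧ ((¬(3*p ≠ 2*acc - 6)) → (((3*s ≠ -12 → p ≤ acc + 2) → acc < 2*p - 5) ∧ ((¬(3*s ≠ -12 → p ≤ acc + 2)) → acc < 6))) implies it.
Every state satisfying the precondition satisfies the weakest precondition: the implication holds.
Answer: valid


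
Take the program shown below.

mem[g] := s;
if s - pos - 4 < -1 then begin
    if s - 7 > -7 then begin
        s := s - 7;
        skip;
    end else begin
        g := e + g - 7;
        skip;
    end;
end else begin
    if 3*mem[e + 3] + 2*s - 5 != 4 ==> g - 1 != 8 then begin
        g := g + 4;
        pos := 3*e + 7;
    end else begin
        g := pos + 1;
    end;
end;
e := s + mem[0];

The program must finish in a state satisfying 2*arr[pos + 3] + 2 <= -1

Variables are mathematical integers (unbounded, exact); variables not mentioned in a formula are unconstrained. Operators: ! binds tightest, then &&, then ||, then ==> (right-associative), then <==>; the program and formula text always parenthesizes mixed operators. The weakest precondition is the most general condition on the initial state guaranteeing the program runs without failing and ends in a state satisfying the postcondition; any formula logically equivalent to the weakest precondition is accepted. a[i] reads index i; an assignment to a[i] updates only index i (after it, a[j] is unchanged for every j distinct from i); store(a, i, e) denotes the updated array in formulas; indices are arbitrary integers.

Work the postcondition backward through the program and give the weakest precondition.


Working backward. After the program, the postcondition 2*arr[pos + 3] + 2 <= -1 must hold; in canonical form it is 2*arr[pos + 3] <= -3.
Before e := s + mem[0]: 2*arr[pos + 3] <= -3
Then branch requires (s > 0 ==> 2*arr[pos + 3] <= -3) && ((!(s > 0)) ==> 2*arr[pos + 3] <= -3); else branch requires ((3*mem[e + 3] + 2*s != 9 ==> g != 9) ==> 2*arr[3*e + 10] <= -3) && ((!(3*mem[e + 3] + 2*s != 9 ==> g != 9)) ==> 2*arr[pos + 3] <= -3).
Before the if: (s < pos + 3 ==> ((s > 0 ==> 2*arr[pos + 3] <= -3) && ((!(s > 0)) ==> 2*arr[pos + 3] <= -3))) && ((!(s < pos + 3)) ==> (((3*mem[e + 3] + 2*s != 9 ==> g != 9) ==> 2*arr[3*e + 10] <= -3) && ((!(3*mem[e + 3] + 2*s != 9 ==> g != 9)) ==> 2*arr[pos + 3] <= -3)))
Before mem[g] := s: (s < pos + 3 ==> ((s > 0 ==> 2*arr[pos + 3] <= -3) && ((!(s > 0)) ==> 2*arr[pos + 3] <= -3))) && ((!(s < pos + 3)) ==> (((3*store(mem, g, s)[e + 3] + 2*s != 9 ==> g != 9) ==> 2*arr[3*e + 10] <= -3) && ((!(3*store(mem, g, s)[e + 3] + 2*s != 9 ==> g != 9)) ==> 2*arr[pos + 3] <= -3)))
Answer: WP = (s < pos + 3 ==> ((s > 0 ==> 2*arr[pos + 3] <= -3) && ((!(s > 0)) ==> 2*arr[pos + 3] <= -3))) && ((!(s < pos + 3)) ==> (((3*store(mem, g, s)[e + 3] + 2*s != 9 ==> g != 9) ==> 2*arr[3*e + 10] <= -3) && ((!(3*store(mem, g, s)[e + 3] + 2*s != 9 ==> g != 9)) ==> 2*arr[pos + 3] <= -3)))
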